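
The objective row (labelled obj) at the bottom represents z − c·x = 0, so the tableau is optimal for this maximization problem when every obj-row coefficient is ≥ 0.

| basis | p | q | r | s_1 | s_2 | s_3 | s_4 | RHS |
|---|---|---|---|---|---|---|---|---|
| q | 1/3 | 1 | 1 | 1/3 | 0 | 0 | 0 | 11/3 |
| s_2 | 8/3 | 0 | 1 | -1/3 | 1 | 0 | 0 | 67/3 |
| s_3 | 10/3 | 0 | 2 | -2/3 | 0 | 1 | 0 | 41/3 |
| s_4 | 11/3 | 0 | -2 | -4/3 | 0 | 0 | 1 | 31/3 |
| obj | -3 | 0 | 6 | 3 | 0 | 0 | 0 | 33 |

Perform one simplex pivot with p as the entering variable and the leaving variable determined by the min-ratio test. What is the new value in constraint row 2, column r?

27/11

Ratio test on column p — row 1: (11/3)/(1/3) = 11; row 2: (67/3)/(8/3) = 67/8; row 3: (41/3)/(10/3) = 41/10; row 4: (31/3)/(11/3) = 31/11. Minimum is 31/11 at row 4 (s_4 leaves); pivot element 11/3.
Divide row 4 by 11/3; eliminate column p from the other rows.
Row 2 update in column r: 1 − (8/3)·(-6/11) = 27/11.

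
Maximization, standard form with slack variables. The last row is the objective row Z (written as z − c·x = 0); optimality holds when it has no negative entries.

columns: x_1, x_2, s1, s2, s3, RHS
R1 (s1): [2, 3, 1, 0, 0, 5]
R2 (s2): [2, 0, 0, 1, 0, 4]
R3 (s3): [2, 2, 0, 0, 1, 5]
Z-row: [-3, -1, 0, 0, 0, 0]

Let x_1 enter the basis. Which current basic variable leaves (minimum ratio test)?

Column x_1 entries and ratios — s1: 5/2 = 5/2; s2: 4/2 = 2; s3: 5/2 = 5/2.
Smallest ratio is 2 in the row of s2, so s2 leaves.

s2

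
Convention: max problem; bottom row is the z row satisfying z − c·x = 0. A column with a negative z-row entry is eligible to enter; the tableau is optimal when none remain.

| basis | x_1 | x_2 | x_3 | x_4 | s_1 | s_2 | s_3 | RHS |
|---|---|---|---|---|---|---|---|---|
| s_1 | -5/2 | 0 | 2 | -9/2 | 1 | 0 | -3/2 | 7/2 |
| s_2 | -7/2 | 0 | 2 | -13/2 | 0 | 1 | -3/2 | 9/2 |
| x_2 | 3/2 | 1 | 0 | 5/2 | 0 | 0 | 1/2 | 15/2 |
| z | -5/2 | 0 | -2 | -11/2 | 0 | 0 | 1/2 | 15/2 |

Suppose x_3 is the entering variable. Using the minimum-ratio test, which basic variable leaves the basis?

Column x_3 entries and ratios — s_1: (7/2)/2 = 7/4; s_2: (9/2)/2 = 9/4; x_2: 0 ≤ 0, skip.
Smallest ratio is 7/4 in the row of s_1, so s_1 leaves.

s_1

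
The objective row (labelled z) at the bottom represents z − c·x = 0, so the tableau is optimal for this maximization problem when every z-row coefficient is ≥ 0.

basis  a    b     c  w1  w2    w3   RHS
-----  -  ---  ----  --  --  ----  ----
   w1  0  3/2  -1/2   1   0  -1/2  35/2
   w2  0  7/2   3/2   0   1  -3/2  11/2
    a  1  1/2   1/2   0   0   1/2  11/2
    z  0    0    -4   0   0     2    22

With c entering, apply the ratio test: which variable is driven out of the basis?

w2

Column c entries and ratios — w1: -1/2 ≤ 0, skip; w2: (11/2)/(3/2) = 11/3; a: (11/2)/(1/2) = 11.
Smallest ratio is 11/3 in the row of w2, so w2 leaves.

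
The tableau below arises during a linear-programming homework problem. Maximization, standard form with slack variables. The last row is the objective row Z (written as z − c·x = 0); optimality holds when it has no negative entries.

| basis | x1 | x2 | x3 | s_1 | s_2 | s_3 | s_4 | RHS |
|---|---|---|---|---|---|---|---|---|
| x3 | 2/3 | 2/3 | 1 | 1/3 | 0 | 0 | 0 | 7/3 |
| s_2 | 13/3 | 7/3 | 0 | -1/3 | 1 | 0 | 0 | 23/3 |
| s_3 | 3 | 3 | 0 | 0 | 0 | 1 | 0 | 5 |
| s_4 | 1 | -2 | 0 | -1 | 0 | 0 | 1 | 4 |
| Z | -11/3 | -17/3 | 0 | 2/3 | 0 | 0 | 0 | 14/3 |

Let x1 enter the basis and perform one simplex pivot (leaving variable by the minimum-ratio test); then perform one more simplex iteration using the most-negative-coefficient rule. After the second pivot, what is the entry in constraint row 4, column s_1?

Ratio test on column x1 — row 1: (7/3)/(2/3) = 7/2; row 2: (23/3)/(13/3) = 23/13; row 3: 5/3 = 5/3; row 4: 4/1 = 4. Minimum is 5/3 at row 3 (s_3 leaves); pivot element 3.
Divide row 3 by 3; eliminate column x1 from the other rows.
Second iteration: most negative Z-row entry is -2 in column x2, so x2 enters.
Ratio test on column x2 — row 1: entry 0 ≤ 0; row 2: entry -2 ≤ 0; row 3: (5/3)/1 = 5/3; row 4: entry -3 ≤ 0. Minimum is 5/3 at row 3 (x1 leaves); pivot element 1.
Divide row 3 by 1; eliminate column x2 from the other rows.
After both pivots, the entry at constraint row 4, column s_1 is -1.

-1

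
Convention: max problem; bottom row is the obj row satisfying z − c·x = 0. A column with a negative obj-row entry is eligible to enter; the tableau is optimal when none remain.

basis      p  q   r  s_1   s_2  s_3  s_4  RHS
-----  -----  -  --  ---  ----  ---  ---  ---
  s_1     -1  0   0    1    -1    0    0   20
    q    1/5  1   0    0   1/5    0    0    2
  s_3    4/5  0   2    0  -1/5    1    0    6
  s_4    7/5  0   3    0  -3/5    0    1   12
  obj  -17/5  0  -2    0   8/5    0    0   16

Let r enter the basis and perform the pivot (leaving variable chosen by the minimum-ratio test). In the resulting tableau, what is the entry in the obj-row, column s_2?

Ratio test on column r — row 1: entry 0 ≤ 0; row 2: entry 0 ≤ 0; row 3: 6/2 = 3; row 4: 12/3 = 4. Minimum is 3 at row 3 (s_3 leaves); pivot element 2.
Divide row 3 by 2; eliminate column r from the other rows.
obj-row update in column s_2: 8/5 − (-2)·(-1/10) = 7/5.

7/5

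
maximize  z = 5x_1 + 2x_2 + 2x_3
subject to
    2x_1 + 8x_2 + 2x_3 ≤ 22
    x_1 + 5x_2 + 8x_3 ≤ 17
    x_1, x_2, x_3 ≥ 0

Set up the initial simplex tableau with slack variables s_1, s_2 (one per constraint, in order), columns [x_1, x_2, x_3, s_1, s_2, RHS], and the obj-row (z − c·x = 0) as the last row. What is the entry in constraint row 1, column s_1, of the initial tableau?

Slack s_1 belongs to constraint 1; its column is the unit vector e_1, so the entry in row 1 is 1.

1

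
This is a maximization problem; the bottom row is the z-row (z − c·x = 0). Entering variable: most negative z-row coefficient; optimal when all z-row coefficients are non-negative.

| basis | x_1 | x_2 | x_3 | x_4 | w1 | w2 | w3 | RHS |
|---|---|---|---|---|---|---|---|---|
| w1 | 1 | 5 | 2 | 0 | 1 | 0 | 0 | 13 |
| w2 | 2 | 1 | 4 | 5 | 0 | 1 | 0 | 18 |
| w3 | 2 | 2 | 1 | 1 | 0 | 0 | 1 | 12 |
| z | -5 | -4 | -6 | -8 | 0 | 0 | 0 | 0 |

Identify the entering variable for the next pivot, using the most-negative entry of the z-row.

x_4

Negative z-row entries: x_1: -5, x_2: -4, x_3: -6, x_4: -8.
The most negative is -8 in column x_4, so x_4 enters.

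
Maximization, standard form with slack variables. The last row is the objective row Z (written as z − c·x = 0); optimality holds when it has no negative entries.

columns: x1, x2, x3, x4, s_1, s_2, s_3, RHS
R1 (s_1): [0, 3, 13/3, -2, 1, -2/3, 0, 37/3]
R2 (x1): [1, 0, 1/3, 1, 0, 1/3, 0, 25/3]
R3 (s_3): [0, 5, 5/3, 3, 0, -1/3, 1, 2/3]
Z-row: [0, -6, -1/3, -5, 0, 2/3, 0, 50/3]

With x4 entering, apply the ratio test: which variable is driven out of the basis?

s_3

Column x4 entries and ratios — s_1: -2 ≤ 0, skip; x1: (25/3)/1 = 25/3; s_3: (2/3)/3 = 2/9.
Smallest ratio is 2/9 in the row of s_3, so s_3 leaves.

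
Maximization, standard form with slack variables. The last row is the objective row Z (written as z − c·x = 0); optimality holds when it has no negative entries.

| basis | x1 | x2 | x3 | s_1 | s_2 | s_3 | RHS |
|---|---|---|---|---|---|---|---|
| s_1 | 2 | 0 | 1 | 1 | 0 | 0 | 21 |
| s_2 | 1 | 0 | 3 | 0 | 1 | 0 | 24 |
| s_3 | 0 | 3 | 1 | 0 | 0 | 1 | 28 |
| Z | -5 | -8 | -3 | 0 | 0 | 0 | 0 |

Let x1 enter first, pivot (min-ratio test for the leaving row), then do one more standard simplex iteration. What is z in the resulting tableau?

Ratio test on column x1 — row 1: 21/2 = 21/2; row 2: 24/1 = 24; row 3: entry 0 ≤ 0. Minimum is 21/2 at row 1 (s_1 leaves); pivot element 2.
Pivot on row 1; the Z-row RHS becomes 0 − (-5)·(21/2) = 105/2.
Next entering variable (most negative Z-row entry -8): x2.
Ratio test on column x2 — row 1: entry 0 ≤ 0; row 2: entry 0 ≤ 0; row 3: 28/3 = 28/3. Minimum is 28/3 at row 3 (s_3 leaves); pivot element 3.
After the second pivot the Z-row RHS is 105/2 − (-8)·(28/3) = 763/6.

763/6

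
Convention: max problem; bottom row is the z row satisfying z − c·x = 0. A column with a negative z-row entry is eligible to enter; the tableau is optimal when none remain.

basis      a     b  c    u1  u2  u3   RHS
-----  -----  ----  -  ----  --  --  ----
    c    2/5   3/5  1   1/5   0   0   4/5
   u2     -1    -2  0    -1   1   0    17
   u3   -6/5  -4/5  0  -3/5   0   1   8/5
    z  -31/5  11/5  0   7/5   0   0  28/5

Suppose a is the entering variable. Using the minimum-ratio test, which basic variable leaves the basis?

Column a entries and ratios — c: (4/5)/(2/5) = 2; u2: -1 ≤ 0, skip; u3: -6/5 ≤ 0, skip.
Smallest ratio is 2 in the row of c, so c leaves.

c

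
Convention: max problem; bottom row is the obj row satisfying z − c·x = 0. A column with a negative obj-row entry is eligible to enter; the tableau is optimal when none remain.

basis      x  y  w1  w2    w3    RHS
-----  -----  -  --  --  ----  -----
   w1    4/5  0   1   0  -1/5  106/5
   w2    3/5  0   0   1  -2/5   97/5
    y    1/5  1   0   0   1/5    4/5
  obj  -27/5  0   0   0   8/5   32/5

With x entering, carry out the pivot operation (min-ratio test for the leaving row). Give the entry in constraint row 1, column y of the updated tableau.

-4

Ratio test on column x — row 1: (106/5)/(4/5) = 53/2; row 2: (97/5)/(3/5) = 97/3; row 3: (4/5)/(1/5) = 4. Minimum is 4 at row 3 (y leaves); pivot element 1/5.
Divide row 3 by 1/5; eliminate column x from the other rows.
Row 1 update in column y: 0 − (4/5)·5 = -4.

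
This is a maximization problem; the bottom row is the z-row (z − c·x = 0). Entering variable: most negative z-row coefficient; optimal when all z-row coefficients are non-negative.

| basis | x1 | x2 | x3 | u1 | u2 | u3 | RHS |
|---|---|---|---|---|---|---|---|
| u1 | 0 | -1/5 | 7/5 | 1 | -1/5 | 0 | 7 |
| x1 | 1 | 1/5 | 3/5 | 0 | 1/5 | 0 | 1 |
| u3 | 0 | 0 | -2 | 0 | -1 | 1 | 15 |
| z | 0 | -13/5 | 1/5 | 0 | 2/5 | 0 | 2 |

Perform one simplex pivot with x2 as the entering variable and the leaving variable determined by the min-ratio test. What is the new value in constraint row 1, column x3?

2

Ratio test on column x2 — row 1: entry -1/5 ≤ 0; row 2: 1/(1/5) = 5; row 3: entry 0 ≤ 0. Minimum is 5 at row 2 (x1 leaves); pivot element 1/5.
Divide row 2 by 1/5; eliminate column x2 from the other rows.
Row 1 update in column x3: 7/5 − (-1/5)·3 = 2.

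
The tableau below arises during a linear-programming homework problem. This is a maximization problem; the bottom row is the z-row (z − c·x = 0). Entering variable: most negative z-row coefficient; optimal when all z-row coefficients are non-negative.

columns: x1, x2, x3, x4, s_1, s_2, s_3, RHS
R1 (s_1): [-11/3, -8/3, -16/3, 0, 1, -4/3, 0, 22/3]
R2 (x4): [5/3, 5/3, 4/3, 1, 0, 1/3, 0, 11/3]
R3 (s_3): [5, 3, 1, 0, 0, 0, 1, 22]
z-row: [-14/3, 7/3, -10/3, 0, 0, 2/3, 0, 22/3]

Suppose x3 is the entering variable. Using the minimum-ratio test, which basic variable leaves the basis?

Column x3 entries and ratios — s_1: -16/3 ≤ 0, skip; x4: (11/3)/(4/3) = 11/4; s_3: 22/1 = 22.
Smallest ratio is 11/4 in the row of x4, so x4 leaves.

x4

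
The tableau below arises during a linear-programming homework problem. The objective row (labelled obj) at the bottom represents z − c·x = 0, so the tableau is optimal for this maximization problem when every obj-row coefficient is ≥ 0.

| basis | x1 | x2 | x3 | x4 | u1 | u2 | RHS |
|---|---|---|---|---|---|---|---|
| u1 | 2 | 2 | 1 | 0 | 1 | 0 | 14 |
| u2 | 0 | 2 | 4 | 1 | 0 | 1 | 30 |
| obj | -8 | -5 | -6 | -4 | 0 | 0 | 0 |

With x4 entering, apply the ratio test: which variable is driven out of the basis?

u2

Column x4 entries and ratios — u1: 0 ≤ 0, skip; u2: 30/1 = 30.
Smallest ratio is 30 in the row of u2, so u2 leaves.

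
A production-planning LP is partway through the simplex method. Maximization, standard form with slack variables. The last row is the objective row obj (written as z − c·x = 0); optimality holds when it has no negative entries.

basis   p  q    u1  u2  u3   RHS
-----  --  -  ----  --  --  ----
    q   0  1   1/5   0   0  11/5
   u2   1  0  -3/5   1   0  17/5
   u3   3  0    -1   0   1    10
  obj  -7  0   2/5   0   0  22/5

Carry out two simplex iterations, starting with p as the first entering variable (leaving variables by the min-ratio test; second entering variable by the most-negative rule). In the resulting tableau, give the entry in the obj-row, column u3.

7/3

Ratio test on column p — row 1: entry 0 ≤ 0; row 2: (17/5)/1 = 17/5; row 3: 10/3 = 10/3. Minimum is 10/3 at row 3 (u3 leaves); pivot element 3.
Divide row 3 by 3; eliminate column p from the other rows.
Second iteration: most negative obj-row entry is -29/15 in column u1, so u1 enters.
Ratio test on column u1 — row 1: (11/5)/(1/5) = 11; row 2: entry -4/15 ≤ 0; row 3: entry -1/3 ≤ 0. Minimum is 11 at row 1 (q leaves); pivot element 1/5.
Divide row 1 by 1/5; eliminate column u1 from the other rows.
After both pivots, the entry at the obj-row, column u3 is 7/3.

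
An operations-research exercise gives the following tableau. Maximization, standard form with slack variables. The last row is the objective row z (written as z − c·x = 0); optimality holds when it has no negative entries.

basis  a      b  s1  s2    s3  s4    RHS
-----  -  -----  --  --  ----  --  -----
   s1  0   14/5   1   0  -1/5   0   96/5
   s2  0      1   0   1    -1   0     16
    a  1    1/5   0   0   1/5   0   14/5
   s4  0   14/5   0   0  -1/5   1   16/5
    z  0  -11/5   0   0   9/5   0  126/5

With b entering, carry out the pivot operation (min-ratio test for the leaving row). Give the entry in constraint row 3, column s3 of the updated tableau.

Ratio test on column b — row 1: (96/5)/(14/5) = 48/7; row 2: 16/1 = 16; row 3: (14/5)/(1/5) = 14; row 4: (16/5)/(14/5) = 8/7. Minimum is 8/7 at row 4 (s4 leaves); pivot element 14/5.
Divide row 4 by 14/5; eliminate column b from the other rows.
Row 3 update in column s3: 1/5 − (1/5)·(-1/14) = 3/14.

3/14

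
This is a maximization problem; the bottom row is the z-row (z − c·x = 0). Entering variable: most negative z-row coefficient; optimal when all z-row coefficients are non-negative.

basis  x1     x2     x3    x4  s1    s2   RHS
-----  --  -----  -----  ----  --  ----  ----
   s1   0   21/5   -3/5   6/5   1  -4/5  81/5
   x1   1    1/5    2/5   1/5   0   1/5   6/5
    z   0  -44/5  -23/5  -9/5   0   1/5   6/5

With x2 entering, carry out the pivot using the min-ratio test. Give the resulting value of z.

246/7

Ratio test on column x2 — row 1: (81/5)/(21/5) = 27/7; row 2: (6/5)/(1/5) = 6. Minimum is 27/7 at row 1 (s1 leaves); pivot element 21/5.
Pivot on row 1; the z-row RHS becomes 6/5 − (-44/5)·(27/7) = 246/7.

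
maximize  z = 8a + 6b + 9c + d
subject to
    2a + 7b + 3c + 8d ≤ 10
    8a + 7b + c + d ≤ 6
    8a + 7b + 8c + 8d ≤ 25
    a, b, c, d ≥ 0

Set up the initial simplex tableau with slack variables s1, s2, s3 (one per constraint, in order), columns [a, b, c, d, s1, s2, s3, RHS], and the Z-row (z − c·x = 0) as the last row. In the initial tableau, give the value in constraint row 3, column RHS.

25

The RHS of constraint 3 is b_3 = 25.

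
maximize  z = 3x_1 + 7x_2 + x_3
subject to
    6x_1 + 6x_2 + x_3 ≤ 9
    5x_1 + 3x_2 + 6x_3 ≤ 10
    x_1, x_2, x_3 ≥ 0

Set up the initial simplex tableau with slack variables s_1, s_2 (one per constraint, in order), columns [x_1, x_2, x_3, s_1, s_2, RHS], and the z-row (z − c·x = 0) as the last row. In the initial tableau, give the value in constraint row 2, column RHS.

The RHS of constraint 2 is b_2 = 10.

10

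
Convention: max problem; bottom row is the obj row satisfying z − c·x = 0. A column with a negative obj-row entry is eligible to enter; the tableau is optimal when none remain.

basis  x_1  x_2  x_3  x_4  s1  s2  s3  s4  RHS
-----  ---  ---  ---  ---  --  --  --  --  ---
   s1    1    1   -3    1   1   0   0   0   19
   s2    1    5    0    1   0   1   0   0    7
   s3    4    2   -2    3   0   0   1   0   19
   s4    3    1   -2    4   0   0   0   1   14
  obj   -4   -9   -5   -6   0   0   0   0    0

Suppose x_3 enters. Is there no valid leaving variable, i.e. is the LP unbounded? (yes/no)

Every constraint-row entry in column x_3 is ≤ 0, so increasing x_3 is unbounded.

yes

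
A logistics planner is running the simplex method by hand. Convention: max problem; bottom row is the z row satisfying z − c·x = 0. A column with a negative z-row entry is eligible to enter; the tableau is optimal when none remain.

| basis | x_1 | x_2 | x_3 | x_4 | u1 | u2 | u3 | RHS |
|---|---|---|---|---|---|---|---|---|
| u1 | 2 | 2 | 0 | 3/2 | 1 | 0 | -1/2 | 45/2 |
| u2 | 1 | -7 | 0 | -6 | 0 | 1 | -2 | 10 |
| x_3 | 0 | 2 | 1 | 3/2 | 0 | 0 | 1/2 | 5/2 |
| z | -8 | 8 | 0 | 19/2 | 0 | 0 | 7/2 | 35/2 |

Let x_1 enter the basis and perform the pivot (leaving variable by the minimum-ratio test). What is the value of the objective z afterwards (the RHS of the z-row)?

195/2

Ratio test on column x_1 — row 1: (45/2)/2 = 45/4; row 2: 10/1 = 10; row 3: entry 0 ≤ 0. Minimum is 10 at row 2 (u2 leaves); pivot element 1.
Pivot on row 2; the z-row RHS becomes 35/2 − (-8)·10 = 195/2.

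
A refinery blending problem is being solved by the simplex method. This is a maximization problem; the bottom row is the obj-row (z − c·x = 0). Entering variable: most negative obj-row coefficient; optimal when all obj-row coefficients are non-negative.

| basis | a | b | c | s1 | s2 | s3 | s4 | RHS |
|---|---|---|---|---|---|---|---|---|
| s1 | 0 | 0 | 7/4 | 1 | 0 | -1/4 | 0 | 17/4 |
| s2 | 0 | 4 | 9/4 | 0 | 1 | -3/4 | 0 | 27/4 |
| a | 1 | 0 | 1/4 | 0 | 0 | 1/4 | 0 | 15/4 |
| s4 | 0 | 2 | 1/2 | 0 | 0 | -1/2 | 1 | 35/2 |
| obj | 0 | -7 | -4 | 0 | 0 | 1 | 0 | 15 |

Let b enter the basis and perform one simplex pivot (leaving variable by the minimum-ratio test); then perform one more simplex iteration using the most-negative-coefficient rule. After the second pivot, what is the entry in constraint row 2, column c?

Ratio test on column b — row 1: entry 0 ≤ 0; row 2: (27/4)/4 = 27/16; row 3: entry 0 ≤ 0; row 4: (35/2)/2 = 35/4. Minimum is 27/16 at row 2 (s2 leaves); pivot element 4.
Divide row 2 by 4; eliminate column b from the other rows.
Second iteration: most negative obj-row entry is -5/16 in column s3, so s3 enters.
Ratio test on column s3 — row 1: entry -1/4 ≤ 0; row 2: entry -3/16 ≤ 0; row 3: (15/4)/(1/4) = 15; row 4: entry -1/8 ≤ 0. Minimum is 15 at row 3 (a leaves); pivot element 1/4.
Divide row 3 by 1/4; eliminate column s3 from the other rows.
After both pivots, the entry at constraint row 2, column c is 3/4.

3/4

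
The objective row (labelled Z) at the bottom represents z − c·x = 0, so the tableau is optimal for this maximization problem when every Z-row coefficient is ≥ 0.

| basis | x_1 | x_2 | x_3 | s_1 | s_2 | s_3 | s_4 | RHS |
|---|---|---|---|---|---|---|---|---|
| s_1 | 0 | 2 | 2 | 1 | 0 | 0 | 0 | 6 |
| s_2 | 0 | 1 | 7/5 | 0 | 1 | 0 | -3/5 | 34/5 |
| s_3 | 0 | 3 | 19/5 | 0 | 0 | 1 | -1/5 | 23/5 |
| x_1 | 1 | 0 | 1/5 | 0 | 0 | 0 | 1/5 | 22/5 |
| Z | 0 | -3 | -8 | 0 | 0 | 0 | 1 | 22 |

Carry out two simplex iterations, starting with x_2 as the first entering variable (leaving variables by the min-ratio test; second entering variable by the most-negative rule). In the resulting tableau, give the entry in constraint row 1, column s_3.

Ratio test on column x_2 — row 1: 6/2 = 3; row 2: (34/5)/1 = 34/5; row 3: (23/5)/3 = 23/15; row 4: entry 0 ≤ 0. Minimum is 23/15 at row 3 (s_3 leaves); pivot element 3.
Divide row 3 by 3; eliminate column x_2 from the other rows.
Second iteration: most negative Z-row entry is -21/5 in column x_3, so x_3 enters.
Ratio test on column x_3 — row 1: entry -8/15 ≤ 0; row 2: (79/15)/(2/15) = 79/2; row 3: (23/15)/(19/15) = 23/19; row 4: (22/5)/(1/5) = 22. Minimum is 23/19 at row 3 (x_2 leaves); pivot element 19/15.
Divide row 3 by 19/15; eliminate column x_3 from the other rows.
After both pivots, the entry at constraint row 1, column s_3 is -10/19.

-10/19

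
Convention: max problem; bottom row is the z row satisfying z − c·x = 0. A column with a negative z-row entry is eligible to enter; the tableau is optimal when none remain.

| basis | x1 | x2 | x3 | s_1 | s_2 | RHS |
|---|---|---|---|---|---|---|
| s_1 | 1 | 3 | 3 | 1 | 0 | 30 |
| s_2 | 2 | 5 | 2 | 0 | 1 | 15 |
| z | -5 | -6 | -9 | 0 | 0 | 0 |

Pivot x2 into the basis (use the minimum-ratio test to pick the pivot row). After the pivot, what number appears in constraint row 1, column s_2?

-3/5

Ratio test on column x2 — row 1: 30/3 = 10; row 2: 15/5 = 3. Minimum is 3 at row 2 (s_2 leaves); pivot element 5.
Divide row 2 by 5; eliminate column x2 from the other rows.
Row 1 update in column s_2: 0 − 3·(1/5) = -3/5.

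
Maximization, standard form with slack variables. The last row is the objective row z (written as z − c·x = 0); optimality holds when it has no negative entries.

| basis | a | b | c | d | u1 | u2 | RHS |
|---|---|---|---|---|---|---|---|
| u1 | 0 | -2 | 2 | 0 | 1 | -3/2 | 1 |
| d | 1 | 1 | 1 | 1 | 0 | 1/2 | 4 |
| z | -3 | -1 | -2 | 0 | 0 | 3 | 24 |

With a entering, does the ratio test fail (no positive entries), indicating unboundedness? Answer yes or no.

no

Column a has positive entries in row(s) 2, so the ratio test bounds it — not unbounded.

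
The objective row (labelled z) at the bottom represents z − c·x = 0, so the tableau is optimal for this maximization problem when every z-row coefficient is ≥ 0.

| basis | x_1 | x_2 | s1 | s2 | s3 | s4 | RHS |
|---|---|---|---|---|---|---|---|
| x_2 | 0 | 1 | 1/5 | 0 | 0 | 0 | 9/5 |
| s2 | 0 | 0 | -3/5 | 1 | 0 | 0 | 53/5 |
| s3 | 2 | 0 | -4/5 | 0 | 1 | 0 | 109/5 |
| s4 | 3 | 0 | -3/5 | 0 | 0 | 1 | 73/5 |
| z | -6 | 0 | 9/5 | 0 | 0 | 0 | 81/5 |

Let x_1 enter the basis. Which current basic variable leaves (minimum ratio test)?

s4

Column x_1 entries and ratios — x_2: 0 ≤ 0, skip; s2: 0 ≤ 0, skip; s3: (109/5)/2 = 109/10; s4: (73/5)/3 = 73/15.
Smallest ratio is 73/15 in the row of s4, so s4 leaves.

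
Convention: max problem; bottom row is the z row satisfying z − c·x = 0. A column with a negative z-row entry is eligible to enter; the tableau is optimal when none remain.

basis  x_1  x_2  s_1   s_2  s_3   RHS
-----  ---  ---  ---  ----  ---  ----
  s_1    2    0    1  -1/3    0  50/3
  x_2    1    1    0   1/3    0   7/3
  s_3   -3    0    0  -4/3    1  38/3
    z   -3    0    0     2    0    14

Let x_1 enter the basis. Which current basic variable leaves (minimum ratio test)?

x_2

Column x_1 entries and ratios — s_1: (50/3)/2 = 25/3; x_2: (7/3)/1 = 7/3; s_3: -3 ≤ 0, skip.
Smallest ratio is 7/3 in the row of x_2, so x_2 leaves.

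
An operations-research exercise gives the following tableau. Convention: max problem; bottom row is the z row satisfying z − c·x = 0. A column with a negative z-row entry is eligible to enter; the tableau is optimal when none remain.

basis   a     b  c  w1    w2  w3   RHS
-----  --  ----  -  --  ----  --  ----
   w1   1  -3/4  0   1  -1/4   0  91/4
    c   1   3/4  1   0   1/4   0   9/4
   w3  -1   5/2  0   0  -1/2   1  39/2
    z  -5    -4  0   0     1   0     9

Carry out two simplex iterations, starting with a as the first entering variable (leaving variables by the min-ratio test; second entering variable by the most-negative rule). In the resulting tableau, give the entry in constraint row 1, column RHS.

Ratio test on column a — row 1: (91/4)/1 = 91/4; row 2: (9/4)/1 = 9/4; row 3: entry -1 ≤ 0. Minimum is 9/4 at row 2 (c leaves); pivot element 1.
Divide row 2 by 1; eliminate column a from the other rows.
Second iteration: most negative z-row entry is -1/4 in column b, so b enters.
Ratio test on column b — row 1: entry -3/2 ≤ 0; row 2: (9/4)/(3/4) = 3; row 3: (87/4)/(13/4) = 87/13. Minimum is 3 at row 2 (a leaves); pivot element 3/4.
Divide row 2 by 3/4; eliminate column b from the other rows.
After both pivots, the entry at constraint row 1, column RHS is 25.

25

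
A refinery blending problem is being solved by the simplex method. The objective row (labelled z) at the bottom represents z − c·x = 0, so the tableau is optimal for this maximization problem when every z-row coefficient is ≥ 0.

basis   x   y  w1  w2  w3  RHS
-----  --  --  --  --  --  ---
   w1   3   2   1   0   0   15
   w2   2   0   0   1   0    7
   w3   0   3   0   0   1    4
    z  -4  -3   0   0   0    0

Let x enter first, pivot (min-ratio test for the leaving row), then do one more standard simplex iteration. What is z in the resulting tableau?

Ratio test on column x — row 1: 15/3 = 5; row 2: 7/2 = 7/2; row 3: entry 0 ≤ 0. Minimum is 7/2 at row 2 (w2 leaves); pivot element 2.
Pivot on row 2; the z-row RHS becomes 0 − (-4)·(7/2) = 14.
Next entering variable (most negative z-row entry -3): y.
Ratio test on column y — row 1: (9/2)/2 = 9/4; row 2: entry 0 ≤ 0; row 3: 4/3 = 4/3. Minimum is 4/3 at row 3 (w3 leaves); pivot element 3.
After the second pivot the z-row RHS is 14 − (-3)·(4/3) = 18.

18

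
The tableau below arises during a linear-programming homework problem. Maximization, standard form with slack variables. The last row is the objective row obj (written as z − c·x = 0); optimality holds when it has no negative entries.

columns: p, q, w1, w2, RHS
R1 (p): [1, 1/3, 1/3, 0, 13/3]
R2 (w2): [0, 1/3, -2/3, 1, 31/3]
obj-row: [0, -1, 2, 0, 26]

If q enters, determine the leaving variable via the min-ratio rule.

Column q entries and ratios — p: (13/3)/(1/3) = 13; w2: (31/3)/(1/3) = 31.
Smallest ratio is 13 in the row of p, so p leaves.

p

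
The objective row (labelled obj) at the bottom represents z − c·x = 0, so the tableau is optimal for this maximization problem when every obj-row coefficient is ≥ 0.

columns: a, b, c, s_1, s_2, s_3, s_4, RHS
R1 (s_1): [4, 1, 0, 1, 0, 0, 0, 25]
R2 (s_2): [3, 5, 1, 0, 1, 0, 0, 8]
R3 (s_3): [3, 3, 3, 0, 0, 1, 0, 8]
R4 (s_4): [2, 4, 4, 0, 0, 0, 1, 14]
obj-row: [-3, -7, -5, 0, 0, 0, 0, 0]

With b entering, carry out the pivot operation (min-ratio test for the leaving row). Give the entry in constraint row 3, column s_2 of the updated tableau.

-3/5

Ratio test on column b — row 1: 25/1 = 25; row 2: 8/5 = 8/5; row 3: 8/3 = 8/3; row 4: 14/4 = 7/2. Minimum is 8/5 at row 2 (s_2 leaves); pivot element 5.
Divide row 2 by 5; eliminate column b from the other rows.
Row 3 update in column s_2: 0 − 3·(1/5) = -3/5.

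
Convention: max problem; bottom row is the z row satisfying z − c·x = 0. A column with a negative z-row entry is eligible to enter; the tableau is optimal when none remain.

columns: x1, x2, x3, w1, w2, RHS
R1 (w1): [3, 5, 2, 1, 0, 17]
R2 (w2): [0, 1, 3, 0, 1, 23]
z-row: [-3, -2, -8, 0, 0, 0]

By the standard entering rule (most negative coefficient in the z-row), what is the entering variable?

Negative z-row entries: x1: -3, x2: -2, x3: -8.
The most negative is -8 in column x3, so x3 enters.

x3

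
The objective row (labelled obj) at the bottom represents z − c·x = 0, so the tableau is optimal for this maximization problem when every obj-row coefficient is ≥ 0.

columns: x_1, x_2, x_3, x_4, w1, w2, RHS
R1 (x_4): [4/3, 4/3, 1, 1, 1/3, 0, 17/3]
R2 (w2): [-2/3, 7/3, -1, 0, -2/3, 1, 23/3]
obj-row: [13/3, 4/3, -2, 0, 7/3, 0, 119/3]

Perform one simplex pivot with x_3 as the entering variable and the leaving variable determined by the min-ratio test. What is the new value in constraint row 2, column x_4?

Ratio test on column x_3 — row 1: (17/3)/1 = 17/3; row 2: entry -1 ≤ 0. Minimum is 17/3 at row 1 (x_4 leaves); pivot element 1.
Divide row 1 by 1; eliminate column x_3 from the other rows.
Row 2 update in column x_4: 0 − (-1)·1 = 1.

1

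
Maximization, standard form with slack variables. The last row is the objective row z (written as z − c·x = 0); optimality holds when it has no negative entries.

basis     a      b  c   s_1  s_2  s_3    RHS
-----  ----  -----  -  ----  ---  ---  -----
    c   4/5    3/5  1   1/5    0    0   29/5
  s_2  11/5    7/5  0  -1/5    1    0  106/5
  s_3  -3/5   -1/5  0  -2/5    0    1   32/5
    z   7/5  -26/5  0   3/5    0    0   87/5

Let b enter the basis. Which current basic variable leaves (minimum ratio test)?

c

Column b entries and ratios — c: (29/5)/(3/5) = 29/3; s_2: (106/5)/(7/5) = 106/7; s_3: -1/5 ≤ 0, skip.
Smallest ratio is 29/3 in the row of c, so c leaves.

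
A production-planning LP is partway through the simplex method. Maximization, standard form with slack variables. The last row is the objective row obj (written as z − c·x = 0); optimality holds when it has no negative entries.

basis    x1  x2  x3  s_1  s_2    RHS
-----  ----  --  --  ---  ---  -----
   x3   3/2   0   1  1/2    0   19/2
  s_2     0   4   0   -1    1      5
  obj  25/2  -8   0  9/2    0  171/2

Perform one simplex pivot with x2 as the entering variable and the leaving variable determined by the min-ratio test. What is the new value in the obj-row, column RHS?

191/2

Ratio test on column x2 — row 1: entry 0 ≤ 0; row 2: 5/4 = 5/4. Minimum is 5/4 at row 2 (s_2 leaves); pivot element 4.
Divide row 2 by 4; eliminate column x2 from the other rows.
obj-row update in column RHS: 171/2 − (-8)·(5/4) = 191/2.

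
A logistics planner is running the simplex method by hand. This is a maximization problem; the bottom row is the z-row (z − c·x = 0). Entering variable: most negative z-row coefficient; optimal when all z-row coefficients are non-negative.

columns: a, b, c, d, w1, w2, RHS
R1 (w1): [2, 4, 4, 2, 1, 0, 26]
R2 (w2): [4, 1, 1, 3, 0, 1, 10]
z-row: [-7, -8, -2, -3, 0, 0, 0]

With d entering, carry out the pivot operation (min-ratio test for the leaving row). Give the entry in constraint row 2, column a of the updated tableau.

Ratio test on column d — row 1: 26/2 = 13; row 2: 10/3 = 10/3. Minimum is 10/3 at row 2 (w2 leaves); pivot element 3.
Divide row 2 by 3; eliminate column d from the other rows.
In the new row 2, the a entry is the old entry divided by the pivot: 4/3 = 4/3.

4/3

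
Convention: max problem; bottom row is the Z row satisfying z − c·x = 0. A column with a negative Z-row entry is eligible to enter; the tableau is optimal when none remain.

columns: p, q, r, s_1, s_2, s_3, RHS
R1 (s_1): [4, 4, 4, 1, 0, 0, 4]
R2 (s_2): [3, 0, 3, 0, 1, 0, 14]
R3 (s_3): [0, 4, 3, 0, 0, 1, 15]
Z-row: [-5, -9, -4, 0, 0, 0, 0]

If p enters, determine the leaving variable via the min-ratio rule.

s_1

Column p entries and ratios — s_1: 4/4 = 1; s_2: 14/3 = 14/3; s_3: 0 ≤ 0, skip.
Smallest ratio is 1 in the row of s_1, so s_1 leaves.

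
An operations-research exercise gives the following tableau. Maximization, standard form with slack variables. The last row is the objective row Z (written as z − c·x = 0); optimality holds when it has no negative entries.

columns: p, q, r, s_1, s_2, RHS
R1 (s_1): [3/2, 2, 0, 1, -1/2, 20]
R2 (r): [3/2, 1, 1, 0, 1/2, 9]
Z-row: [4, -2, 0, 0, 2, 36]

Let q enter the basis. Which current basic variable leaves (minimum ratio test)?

Column q entries and ratios — s_1: 20/2 = 10; r: 9/1 = 9.
Smallest ratio is 9 in the row of r, so r leaves.

r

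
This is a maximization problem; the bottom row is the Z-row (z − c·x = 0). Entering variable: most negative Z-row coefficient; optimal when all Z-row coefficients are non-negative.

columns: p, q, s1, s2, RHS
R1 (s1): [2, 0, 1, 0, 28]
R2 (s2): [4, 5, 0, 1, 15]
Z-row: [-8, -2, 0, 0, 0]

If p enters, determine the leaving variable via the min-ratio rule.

s2

Column p entries and ratios — s1: 28/2 = 14; s2: 15/4 = 15/4.
Smallest ratio is 15/4 in the row of s2, so s2 leaves.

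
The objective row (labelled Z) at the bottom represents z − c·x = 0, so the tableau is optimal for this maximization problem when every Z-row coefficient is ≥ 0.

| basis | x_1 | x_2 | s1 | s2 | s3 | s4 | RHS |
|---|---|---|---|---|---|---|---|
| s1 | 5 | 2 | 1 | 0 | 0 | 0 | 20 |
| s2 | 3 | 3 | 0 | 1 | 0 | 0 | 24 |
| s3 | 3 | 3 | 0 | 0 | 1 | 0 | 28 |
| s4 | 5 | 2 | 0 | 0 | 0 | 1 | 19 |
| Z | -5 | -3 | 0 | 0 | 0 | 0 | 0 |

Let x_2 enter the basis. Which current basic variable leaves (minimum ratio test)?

Column x_2 entries and ratios — s1: 20/2 = 10; s2: 24/3 = 8; s3: 28/3 = 28/3; s4: 19/2 = 19/2.
Smallest ratio is 8 in the row of s2, so s2 leaves.

s2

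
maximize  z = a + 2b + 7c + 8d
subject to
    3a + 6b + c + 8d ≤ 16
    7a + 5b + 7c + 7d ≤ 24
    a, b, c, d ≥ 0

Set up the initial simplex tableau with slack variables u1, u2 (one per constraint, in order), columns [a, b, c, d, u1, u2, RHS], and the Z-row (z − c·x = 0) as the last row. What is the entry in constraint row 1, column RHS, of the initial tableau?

The RHS of constraint 1 is b_1 = 16.

16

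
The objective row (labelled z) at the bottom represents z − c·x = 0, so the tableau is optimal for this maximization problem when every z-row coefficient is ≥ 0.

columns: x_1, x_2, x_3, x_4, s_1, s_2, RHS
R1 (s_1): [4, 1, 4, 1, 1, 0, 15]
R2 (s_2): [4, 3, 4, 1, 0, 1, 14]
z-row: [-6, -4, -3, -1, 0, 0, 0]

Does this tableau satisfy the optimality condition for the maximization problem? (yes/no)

no

The z-row has a negative entry -6 in column x_1, so it is not optimal.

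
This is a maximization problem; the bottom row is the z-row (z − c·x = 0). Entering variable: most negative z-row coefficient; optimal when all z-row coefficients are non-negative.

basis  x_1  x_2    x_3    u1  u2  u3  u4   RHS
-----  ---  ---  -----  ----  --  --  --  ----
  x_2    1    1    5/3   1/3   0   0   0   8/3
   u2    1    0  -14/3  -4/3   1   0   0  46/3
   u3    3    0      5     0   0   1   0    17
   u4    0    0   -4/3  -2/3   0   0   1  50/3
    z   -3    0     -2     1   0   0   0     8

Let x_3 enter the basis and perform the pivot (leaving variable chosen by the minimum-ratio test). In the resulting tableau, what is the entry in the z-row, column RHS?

56/5

Ratio test on column x_3 — row 1: (8/3)/(5/3) = 8/5; row 2: entry -14/3 ≤ 0; row 3: 17/5 = 17/5; row 4: entry -4/3 ≤ 0. Minimum is 8/5 at row 1 (x_2 leaves); pivot element 5/3.
Divide row 1 by 5/3; eliminate column x_3 from the other rows.
z-row update in column RHS: 8 − (-2)·(8/5) = 56/5.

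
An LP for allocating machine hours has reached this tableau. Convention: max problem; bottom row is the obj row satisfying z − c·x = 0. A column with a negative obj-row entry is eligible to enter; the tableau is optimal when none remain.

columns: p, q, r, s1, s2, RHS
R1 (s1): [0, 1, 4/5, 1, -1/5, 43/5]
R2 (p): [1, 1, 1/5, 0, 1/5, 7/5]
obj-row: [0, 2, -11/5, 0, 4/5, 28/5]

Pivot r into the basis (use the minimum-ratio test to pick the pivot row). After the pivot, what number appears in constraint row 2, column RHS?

Ratio test on column r — row 1: (43/5)/(4/5) = 43/4; row 2: (7/5)/(1/5) = 7. Minimum is 7 at row 2 (p leaves); pivot element 1/5.
Divide row 2 by 1/5; eliminate column r from the other rows.
In the new row 2, the RHS entry is the old entry divided by the pivot: (7/5)/(1/5) = 7.

7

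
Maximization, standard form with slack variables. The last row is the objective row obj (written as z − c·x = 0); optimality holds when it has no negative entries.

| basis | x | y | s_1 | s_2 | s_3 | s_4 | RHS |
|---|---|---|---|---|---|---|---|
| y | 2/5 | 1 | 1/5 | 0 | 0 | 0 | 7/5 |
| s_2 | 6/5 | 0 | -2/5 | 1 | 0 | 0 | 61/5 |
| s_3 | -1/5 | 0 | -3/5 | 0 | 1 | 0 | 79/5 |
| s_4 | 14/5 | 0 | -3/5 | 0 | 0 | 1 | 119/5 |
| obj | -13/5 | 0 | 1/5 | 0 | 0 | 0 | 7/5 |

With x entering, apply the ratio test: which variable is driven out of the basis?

Column x entries and ratios — y: (7/5)/(2/5) = 7/2; s_2: (61/5)/(6/5) = 61/6; s_3: -1/5 ≤ 0, skip; s_4: (119/5)/(14/5) = 17/2.
Smallest ratio is 7/2 in the row of y, so y leaves.

y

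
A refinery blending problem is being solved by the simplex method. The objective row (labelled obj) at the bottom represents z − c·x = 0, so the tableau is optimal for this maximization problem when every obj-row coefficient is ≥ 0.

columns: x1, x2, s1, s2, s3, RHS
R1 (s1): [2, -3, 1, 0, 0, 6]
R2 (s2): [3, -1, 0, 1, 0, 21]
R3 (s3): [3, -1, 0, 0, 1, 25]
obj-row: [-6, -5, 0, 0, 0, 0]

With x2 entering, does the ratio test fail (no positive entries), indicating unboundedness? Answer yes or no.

yes

Every constraint-row entry in column x2 is ≤ 0, so increasing x2 is unbounded.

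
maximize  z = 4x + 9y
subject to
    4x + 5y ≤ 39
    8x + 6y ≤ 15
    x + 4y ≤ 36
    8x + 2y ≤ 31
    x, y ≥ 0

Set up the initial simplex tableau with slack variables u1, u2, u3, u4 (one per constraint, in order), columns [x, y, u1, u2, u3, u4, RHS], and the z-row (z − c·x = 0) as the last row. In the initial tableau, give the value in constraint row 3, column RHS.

The RHS of constraint 3 is b_3 = 36.

36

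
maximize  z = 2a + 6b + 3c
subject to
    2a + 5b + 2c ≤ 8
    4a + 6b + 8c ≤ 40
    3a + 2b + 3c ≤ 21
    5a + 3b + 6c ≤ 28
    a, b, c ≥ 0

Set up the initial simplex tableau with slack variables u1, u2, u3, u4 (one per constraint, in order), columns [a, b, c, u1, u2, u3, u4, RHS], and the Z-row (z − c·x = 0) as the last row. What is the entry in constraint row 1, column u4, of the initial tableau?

0

Slack u4 belongs to constraint 4; its column is the unit vector e_4, so the entry in row 1 is 0.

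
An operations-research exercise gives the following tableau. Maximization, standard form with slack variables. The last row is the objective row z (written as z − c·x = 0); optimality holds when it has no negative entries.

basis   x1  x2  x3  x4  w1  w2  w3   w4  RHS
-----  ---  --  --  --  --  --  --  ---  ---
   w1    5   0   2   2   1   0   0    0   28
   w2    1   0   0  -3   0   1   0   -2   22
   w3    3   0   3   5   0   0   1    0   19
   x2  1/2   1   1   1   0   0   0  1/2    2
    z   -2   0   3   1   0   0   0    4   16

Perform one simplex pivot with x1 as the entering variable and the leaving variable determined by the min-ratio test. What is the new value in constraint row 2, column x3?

-2

Ratio test on column x1 — row 1: 28/5 = 28/5; row 2: 22/1 = 22; row 3: 19/3 = 19/3; row 4: 2/(1/2) = 4. Minimum is 4 at row 4 (x2 leaves); pivot element 1/2.
Divide row 4 by 1/2; eliminate column x1 from the other rows.
Row 2 update in column x3: 0 − 1·2 = -2.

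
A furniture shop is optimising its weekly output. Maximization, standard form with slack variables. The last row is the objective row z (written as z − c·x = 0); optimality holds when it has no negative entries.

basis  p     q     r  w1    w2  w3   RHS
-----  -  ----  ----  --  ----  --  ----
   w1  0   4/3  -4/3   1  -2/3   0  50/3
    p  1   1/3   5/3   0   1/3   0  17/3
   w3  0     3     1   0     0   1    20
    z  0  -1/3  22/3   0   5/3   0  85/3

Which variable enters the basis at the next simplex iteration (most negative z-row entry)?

q

Negative z-row entries: q: -1/3.
The most negative is -1/3 in column q, so q enters.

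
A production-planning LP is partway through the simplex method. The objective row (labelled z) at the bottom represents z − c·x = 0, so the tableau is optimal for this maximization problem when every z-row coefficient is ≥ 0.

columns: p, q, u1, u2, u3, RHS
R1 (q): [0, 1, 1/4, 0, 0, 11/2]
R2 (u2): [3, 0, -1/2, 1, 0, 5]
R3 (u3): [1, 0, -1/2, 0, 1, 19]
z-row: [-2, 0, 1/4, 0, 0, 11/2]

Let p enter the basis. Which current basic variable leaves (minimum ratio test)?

u2

Column p entries and ratios — q: 0 ≤ 0, skip; u2: 5/3 = 5/3; u3: 19/1 = 19.
Smallest ratio is 5/3 in the row of u2, so u2 leaves.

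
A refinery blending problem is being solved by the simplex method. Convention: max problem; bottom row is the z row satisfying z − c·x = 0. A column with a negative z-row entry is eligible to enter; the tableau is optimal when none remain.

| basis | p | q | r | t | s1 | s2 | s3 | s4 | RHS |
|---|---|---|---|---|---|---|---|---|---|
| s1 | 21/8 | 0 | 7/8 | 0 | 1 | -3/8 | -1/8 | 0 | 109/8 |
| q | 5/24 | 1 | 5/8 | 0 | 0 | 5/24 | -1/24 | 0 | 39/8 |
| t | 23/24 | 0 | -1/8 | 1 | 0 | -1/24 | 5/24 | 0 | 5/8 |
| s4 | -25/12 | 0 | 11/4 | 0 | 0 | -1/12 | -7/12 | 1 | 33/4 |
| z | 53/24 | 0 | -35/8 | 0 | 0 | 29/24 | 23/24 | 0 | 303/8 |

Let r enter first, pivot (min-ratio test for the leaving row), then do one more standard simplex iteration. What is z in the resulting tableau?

2980/57

Ratio test on column r — row 1: (109/8)/(7/8) = 109/7; row 2: (39/8)/(5/8) = 39/5; row 3: entry -1/8 ≤ 0; row 4: (33/4)/(11/4) = 3. Minimum is 3 at row 4 (s4 leaves); pivot element 11/4.
Pivot on row 4; the z-row RHS becomes 303/8 − (-35/8)·3 = 51.
Next entering variable (most negative z-row entry -73/66): p.
Ratio test on column p — row 1: 11/(217/66) = 726/217; row 2: 3/(15/22) = 22/5; row 3: 1/(19/22) = 22/19; row 4: entry -25/33 ≤ 0. Minimum is 22/19 at row 3 (t leaves); pivot element 19/22.
After the second pivot the z-row RHS is 51 − (-73/66)·(22/19) = 2980/57.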